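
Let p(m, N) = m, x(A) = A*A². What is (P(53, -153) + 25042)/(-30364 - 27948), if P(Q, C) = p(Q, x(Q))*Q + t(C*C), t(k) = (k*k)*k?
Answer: -3206923458695/14578 ≈ -2.1998e+8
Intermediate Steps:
t(k) = k³ (t(k) = k²*k = k³)
x(A) = A³
P(Q, C) = C⁶ + Q² (P(Q, C) = Q*Q + (C*C)³ = Q² + (C²)³ = Q² + C⁶ = C⁶ + Q²)
(P(53, -153) + 25042)/(-30364 - 27948) = (((-153)⁶ + 53²) + 25042)/(-30364 - 27948) = ((12827693806929 + 2809) + 25042)/(-58312) = (12827693809738 + 25042)*(-1/58312) = 12827693834780*(-1/58312) = -3206923458695/14578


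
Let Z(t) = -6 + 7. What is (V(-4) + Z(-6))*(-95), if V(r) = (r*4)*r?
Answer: -6175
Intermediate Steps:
V(r) = 4*r**2 (V(r) = (4*r)*r = 4*r**2)
Z(t) = 1
(V(-4) + Z(-6))*(-95) = (4*(-4)**2 + 1)*(-95) = (4*16 + 1)*(-95) = (64 + 1)*(-95) = 65*(-95) = -6175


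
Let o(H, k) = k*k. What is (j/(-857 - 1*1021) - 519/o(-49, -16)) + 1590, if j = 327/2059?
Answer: 261989355355/164983552 ≈ 1588.0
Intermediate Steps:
o(H, k) = k²
j = 327/2059 (j = 327*(1/2059) = 327/2059 ≈ 0.15881)
(j/(-857 - 1*1021) - 519/o(-49, -16)) + 1590 = (327/(2059*(-857 - 1*1021)) - 519/((-16)²)) + 1590 = (327/(2059*(-857 - 1021)) - 519/256) + 1590 = ((327/2059)/(-1878) - 519*1/256) + 1590 = ((327/2059)*(-1/1878) - 519/256) + 1590 = (-109/1288934 - 519/256) + 1590 = -334492325/164983552 + 1590 = 261989355355/164983552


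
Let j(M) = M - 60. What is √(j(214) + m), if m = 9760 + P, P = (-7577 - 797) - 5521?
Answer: I*√3981 ≈ 63.095*I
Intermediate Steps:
j(M) = -60 + M
P = -13895 (P = -8374 - 5521 = -13895)
m = -4135 (m = 9760 - 13895 = -4135)
√(j(214) + m) = √((-60 + 214) - 4135) = √(154 - 4135) = √(-3981) = I*√3981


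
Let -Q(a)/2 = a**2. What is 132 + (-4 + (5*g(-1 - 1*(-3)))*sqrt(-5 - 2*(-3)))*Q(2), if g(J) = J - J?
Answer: 164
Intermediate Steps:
g(J) = 0
Q(a) = -2*a**2
132 + (-4 + (5*g(-1 - 1*(-3)))*sqrt(-5 - 2*(-3)))*Q(2) = 132 + (-4 + (5*0)*sqrt(-5 - 2*(-3)))*(-2*2**2) = 132 + (-4 + 0*sqrt(-5 + 6))*(-2*4) = 132 + (-4 + 0*sqrt(1))*(-8) = 132 + (-4 + 0*1)*(-8) = 132 + (-4 + 0)*(-8) = 132 - 4*(-8) = 132 + 32 = 164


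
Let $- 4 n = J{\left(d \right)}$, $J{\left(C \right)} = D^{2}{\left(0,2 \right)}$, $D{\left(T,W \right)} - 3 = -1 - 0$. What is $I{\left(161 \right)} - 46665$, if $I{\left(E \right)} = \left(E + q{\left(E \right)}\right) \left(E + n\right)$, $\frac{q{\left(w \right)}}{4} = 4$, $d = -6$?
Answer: $-18345$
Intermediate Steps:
$D{\left(T,W \right)} = 2$ ($D{\left(T,W \right)} = 3 - 1 = 2$)
$q{\left(w \right)} = 16$ ($q{\left(w \right)} = 4 \cdot 4 = 16$)
$J{\left(C \right)} = 4$ ($J{\left(C \right)} = 2^{2} = 4$)
$n = -1$ ($n = \left(- \frac{1}{4}\right) 4 = -1$)
$I{\left(E \right)} = \left(-1 + E\right) \left(16 + E\right)$ ($I{\left(E \right)} = \left(E + 16\right) \left(E - 1\right) = \left(16 + E\right) \left(-1 + E\right) = \left(-1 + E\right) \left(16 + E\right)$)
$I{\left(161 \right)} - 46665 = \left(-16 + 161^{2} + 15 \cdot 161\right) - 46665 = \left(-16 + 25921 + 2415\right) - 46665 = 28320 - 46665 = -18345$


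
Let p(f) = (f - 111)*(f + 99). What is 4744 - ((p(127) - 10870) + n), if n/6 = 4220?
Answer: -13322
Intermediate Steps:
n = 25320 (n = 6*4220 = 25320)
p(f) = (-111 + f)*(99 + f)
4744 - ((p(127) - 10870) + n) = 4744 - (((-10989 + 127² - 12*127) - 10870) + 25320) = 4744 - (((-10989 + 16129 - 1524) - 10870) + 25320) = 4744 - ((3616 - 10870) + 25320) = 4744 - (-7254 + 25320) = 4744 - 1*18066 = 4744 - 18066 = -13322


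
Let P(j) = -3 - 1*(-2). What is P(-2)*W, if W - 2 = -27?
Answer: 25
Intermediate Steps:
W = -25 (W = 2 - 27 = -25)
P(j) = -1 (P(j) = -3 + 2 = -1)
P(-2)*W = -1*(-25) = 25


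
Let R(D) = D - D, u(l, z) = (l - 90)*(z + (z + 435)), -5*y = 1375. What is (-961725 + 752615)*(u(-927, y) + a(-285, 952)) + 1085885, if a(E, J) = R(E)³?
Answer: -24455374165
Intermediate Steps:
y = -275 (y = -⅕*1375 = -275)
u(l, z) = (-90 + l)*(435 + 2*z) (u(l, z) = (-90 + l)*(z + (435 + z)) = (-90 + l)*(435 + 2*z))
R(D) = 0
a(E, J) = 0 (a(E, J) = 0³ = 0)
(-961725 + 752615)*(u(-927, y) + a(-285, 952)) + 1085885 = (-961725 + 752615)*((-39150 - 180*(-275) + 435*(-927) + 2*(-927)*(-275)) + 0) + 1085885 = -209110*((-39150 + 49500 - 403245 + 509850) + 0) + 1085885 = -209110*(116955 + 0) + 1085885 = -209110*116955 + 1085885 = -24456460050 + 1085885 = -24455374165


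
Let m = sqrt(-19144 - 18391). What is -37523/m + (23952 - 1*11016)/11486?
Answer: 6468/5743 + 37523*I*sqrt(37535)/37535 ≈ 1.1262 + 193.68*I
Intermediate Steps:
m = I*sqrt(37535) (m = sqrt(-37535) = I*sqrt(37535) ≈ 193.74*I)
-37523/m + (23952 - 1*11016)/11486 = -37523*(-I*sqrt(37535)/37535) + (23952 - 1*11016)/11486 = -(-37523)*I*sqrt(37535)/37535 + (23952 - 11016)*(1/11486) = 37523*I*sqrt(37535)/37535 + 12936*(1/11486) = 37523*I*sqrt(37535)/37535 + 6468/5743 = 6468/5743 + 37523*I*sqrt(37535)/37535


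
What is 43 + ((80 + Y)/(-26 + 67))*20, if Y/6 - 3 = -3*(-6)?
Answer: 5883/41 ≈ 143.49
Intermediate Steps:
Y = 126 (Y = 18 + 6*(-3*(-6)) = 18 + 6*18 = 18 + 108 = 126)
43 + ((80 + Y)/(-26 + 67))*20 = 43 + ((80 + 126)/(-26 + 67))*20 = 43 + (206/41)*20 = 43 + 4120/41 = 5883/41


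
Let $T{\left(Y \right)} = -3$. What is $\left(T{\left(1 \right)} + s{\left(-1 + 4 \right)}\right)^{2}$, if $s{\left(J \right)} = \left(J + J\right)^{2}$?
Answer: $1089$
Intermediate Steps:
$s{\left(J \right)} = 4 J^{2}$ ($s{\left(J \right)} = \left(2 J\right)^{2} = 4 J^{2}$)
$\left(T{\left(1 \right)} + s{\left(-1 + 4 \right)}\right)^{2} = \left(-3 + 4 \left(-1 + 4\right)^{2}\right)^{2} = \left(-3 + 4 \cdot 3^{2}\right)^{2} = \left(-3 + 4 \cdot 9\right)^{2} = \left(-3 + 36\right)^{2} = 33^{2} = 1089$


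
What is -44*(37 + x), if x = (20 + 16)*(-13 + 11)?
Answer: 1540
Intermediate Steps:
x = -72 (x = 36*(-2) = -72)
-44*(37 + x) = -44*(37 - 72) = -44*(-35) = 1540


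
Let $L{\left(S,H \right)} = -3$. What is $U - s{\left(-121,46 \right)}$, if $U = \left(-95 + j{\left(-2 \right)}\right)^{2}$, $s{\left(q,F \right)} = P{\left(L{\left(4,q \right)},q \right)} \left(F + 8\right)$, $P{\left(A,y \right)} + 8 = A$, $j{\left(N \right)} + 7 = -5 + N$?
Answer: $12475$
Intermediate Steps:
$j{\left(N \right)} = -12 + N$ ($j{\left(N \right)} = -7 + \left(-5 + N\right) = -12 + N$)
$P{\left(A,y \right)} = -8 + A$
$s{\left(q,F \right)} = -88 - 11 F$ ($s{\left(q,F \right)} = \left(-8 - 3\right) \left(F + 8\right) = - 11 \left(8 + F\right) = -88 - 11 F$)
$U = 11881$ ($U = \left(-95 - 14\right)^{2} = \left(-109\right)^{2} = 11881$)
$U - s{\left(-121,46 \right)} = 11881 - \left(-88 - 506\right) = 11881 - -594 = 11881 + 594 = 12475$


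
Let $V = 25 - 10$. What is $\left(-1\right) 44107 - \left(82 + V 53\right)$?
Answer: $-44984$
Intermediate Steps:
$V = 15$
$\left(-1\right) 44107 - \left(82 + V 53\right) = \left(-1\right) 44107 - \left(82 + 15 \cdot 53\right) = -44107 - \left(82 + 795\right) = -44107 - 877 = -44984$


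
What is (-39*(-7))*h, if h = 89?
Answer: 24297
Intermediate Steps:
(-39*(-7))*h = -39*(-7)*89 = 273*89 = 24297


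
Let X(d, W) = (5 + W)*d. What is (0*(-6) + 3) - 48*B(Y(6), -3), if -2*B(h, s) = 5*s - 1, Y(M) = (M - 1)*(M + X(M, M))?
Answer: -381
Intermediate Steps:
X(d, W) = d*(5 + W)
Y(M) = (-1 + M)*(M + M*(5 + M)) (Y(M) = (M - 1)*(M + M*(5 + M)) = (-1 + M)*(M + M*(5 + M)))
B(h, s) = ½ - 5*s/2 (B(h, s) = -(5*s - 1)/2 = -(-1 + 5*s)/2 = ½ - 5*s/2)
(0*(-6) + 3) - 48*B(Y(6), -3) = (0*(-6) + 3) - 48*(½ - 5/2*(-3)) = (0 + 3) - 48*(½ + 15/2) = 3 - 48*8 = 3 - 384 = -381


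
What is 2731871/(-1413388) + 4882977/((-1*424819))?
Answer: -8062091802425/600434076772 ≈ -13.427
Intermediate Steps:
2731871/(-1413388) + 4882977/((-1*424819)) = 2731871*(-1/1413388) + 4882977/(-424819) = -2731871/1413388 + 4882977*(-1/424819) = -2731871/1413388 - 4882977/424819 = -8062091802425/600434076772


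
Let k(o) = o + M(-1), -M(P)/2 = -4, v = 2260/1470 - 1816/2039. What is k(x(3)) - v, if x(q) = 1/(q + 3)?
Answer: 4507915/599466 ≈ 7.5199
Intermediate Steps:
v = 193862/299733 (v = 2260*(1/1470) - 1816*1/2039 = 226/147 - 1816/2039 = 193862/299733 ≈ 0.64678)
M(P) = 8 (M(P) = -2*(-4) = 8)
x(q) = 1/(3 + q)
k(o) = 8 + o (k(o) = o + 8 = 8 + o)
k(x(3)) - v = (8 + 1/(3 + 3)) - 1*193862/299733 = (8 + 1/6) - 193862/299733 = (8 + ⅙) - 193862/299733 = 49/6 - 193862/299733 = 4507915/599466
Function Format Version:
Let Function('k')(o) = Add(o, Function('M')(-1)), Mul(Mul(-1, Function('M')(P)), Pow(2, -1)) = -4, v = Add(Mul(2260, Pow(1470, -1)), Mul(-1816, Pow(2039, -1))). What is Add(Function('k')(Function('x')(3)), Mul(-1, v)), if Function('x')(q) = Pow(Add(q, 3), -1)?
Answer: Rational(4507915, 599466) ≈ 7.5199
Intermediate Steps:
v = Rational(193862, 299733) (v = Add(Mul(2260, Rational(1, 1470)), Mul(-1816, Rational(1, 2039))) = Add(Rational(226, 147), Rational(-1816, 2039)) = Rational(193862, 299733) ≈ 0.64678)
Function('M')(P) = 8 (Function('M')(P) = Mul(-2, -4) = 8)
Function('x')(q) = Pow(Add(3, q), -1)
Function('k')(o) = Add(8, o) (Function('k')(o) = Add(o, 8) = Add(8, o))
Add(Function('k')(Function('x')(3)), Mul(-1, v)) = Add(Add(8, Pow(Add(3, 3), -1)), Mul(-1, Rational(193862, 299733))) = Add(Add(8, Pow(6, -1)), Rational(-193862, 299733)) = Add(Add(8, Rational(1, 6)), Rational(-193862, 299733)) = Add(Rational(49, 6), Rational(-193862, 299733)) = Rational(4507915, 599466)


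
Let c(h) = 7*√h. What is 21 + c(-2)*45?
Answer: 21 + 315*I*√2 ≈ 21.0 + 445.48*I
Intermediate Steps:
21 + c(-2)*45 = 21 + (7*√(-2))*45 = 21 + (7*(I*√2))*45 = 21 + (7*I*√2)*45 = 21 + 315*I*√2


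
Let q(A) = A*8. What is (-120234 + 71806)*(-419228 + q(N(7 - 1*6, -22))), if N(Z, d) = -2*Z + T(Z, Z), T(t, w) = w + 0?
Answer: 20302761008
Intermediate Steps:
T(t, w) = w
N(Z, d) = -Z (N(Z, d) = -2*Z + Z = -Z)
q(A) = 8*A
(-120234 + 71806)*(-419228 + q(N(7 - 1*6, -22))) = (-120234 + 71806)*(-419228 + 8*(-(7 - 1*6))) = -48428*(-419228 + 8*(-(7 - 6))) = -48428*(-419228 + 8*(-1*1)) = -48428*(-419228 + 8*(-1)) = -48428*(-419228 - 8) = -48428*(-419236) = 20302761008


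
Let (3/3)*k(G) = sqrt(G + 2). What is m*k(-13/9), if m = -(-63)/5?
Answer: 21*sqrt(5)/5 ≈ 9.3915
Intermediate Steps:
m = 63/5 (m = -(-63)/5 = -21*(-3/5) = 63/5 ≈ 12.600)
k(G) = sqrt(2 + G) (k(G) = sqrt(G + 2) = sqrt(2 + G))
m*k(-13/9) = 63*sqrt(2 - 13/9)/5 = 63*sqrt(5/9)/5 = 63*(sqrt(5)/3)/5 = 21*sqrt(5)/5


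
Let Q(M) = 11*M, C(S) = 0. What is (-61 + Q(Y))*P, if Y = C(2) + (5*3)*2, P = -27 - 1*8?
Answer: -9415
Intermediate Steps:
P = -35 (P = -27 - 8 = -35)
Y = 30 (Y = 0 + (5*3)*2 = 0 + 15*2 = 0 + 30 = 30)
(-61 + Q(Y))*P = (-61 + 11*30)*(-35) = (-61 + 330)*(-35) = 269*(-35) = -9415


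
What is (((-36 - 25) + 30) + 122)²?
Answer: 8281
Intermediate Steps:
(((-36 - 25) + 30) + 122)² = ((-61 + 30) + 122)² = (-31 + 122)² = 91² = 8281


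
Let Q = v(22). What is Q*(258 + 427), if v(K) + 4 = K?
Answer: 12330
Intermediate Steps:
v(K) = -4 + K
Q = 18 (Q = -4 + 22 = 18)
Q*(258 + 427) = 18*(258 + 427) = 18*685 = 12330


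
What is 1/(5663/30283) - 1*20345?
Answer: -115183452/5663 ≈ -20340.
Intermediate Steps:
1/(5663/30283) - 1*20345 = 1/(5663*(1/30283)) - 20345 = 1/(5663/30283) - 20345 = 30283/5663 - 20345 = -115183452/5663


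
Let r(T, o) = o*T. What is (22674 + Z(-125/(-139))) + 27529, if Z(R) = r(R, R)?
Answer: 969987788/19321 ≈ 50204.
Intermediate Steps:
r(T, o) = T*o
Z(R) = R**2 (Z(R) = R*R = R**2)
(22674 + Z(-125/(-139))) + 27529 = (22674 + (-125/(-139))**2) + 27529 = (22674 + (-125*(-1/139))**2) + 27529 = (22674 + (125/139)**2) + 27529 = (22674 + 15625/19321) + 27529 = 438099979/19321 + 27529 = 969987788/19321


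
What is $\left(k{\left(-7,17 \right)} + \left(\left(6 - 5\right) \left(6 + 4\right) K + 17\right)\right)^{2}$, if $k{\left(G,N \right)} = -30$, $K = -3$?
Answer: $1849$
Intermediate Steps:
$\left(k{\left(-7,17 \right)} + \left(\left(6 - 5\right) \left(6 + 4\right) K + 17\right)\right)^{2} = \left(-30 + \left(\left(6 - 5\right) \left(6 + 4\right) \left(-3\right) + 17\right)\right)^{2} = \left(-30 + \left(1 \cdot 10 \left(-3\right) + 17\right)\right)^{2} = \left(-30 + \left(10 \left(-3\right) + 17\right)\right)^{2} = \left(-30 + \left(-30 + 17\right)\right)^{2} = \left(-30 - 13\right)^{2} = \left(-43\right)^{2} = 1849$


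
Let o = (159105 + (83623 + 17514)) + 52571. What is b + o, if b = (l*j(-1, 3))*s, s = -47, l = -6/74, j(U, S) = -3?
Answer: 11573658/37 ≈ 3.1280e+5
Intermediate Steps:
l = -3/37 (l = -6*1/74 = -3/37 ≈ -0.081081)
b = -423/37 (b = -3/37*(-3)*(-47) = (9/37)*(-47) = -423/37 ≈ -11.432)
o = 312813 (o = (159105 + 101137) + 52571 = 260242 + 52571 = 312813)
b + o = -423/37 + 312813 = 11573658/37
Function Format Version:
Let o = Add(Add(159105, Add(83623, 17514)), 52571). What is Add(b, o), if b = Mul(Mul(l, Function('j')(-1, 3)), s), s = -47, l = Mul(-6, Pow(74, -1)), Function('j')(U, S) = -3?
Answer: Rational(11573658, 37) ≈ 3.1280e+5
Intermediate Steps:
l = Rational(-3, 37) (l = Mul(-6, Rational(1, 74)) = Rational(-3, 37) ≈ -0.081081)
b = Rational(-423, 37) (b = Mul(Mul(Rational(-3, 37), -3), -47) = Mul(Rational(9, 37), -47) = Rational(-423, 37) ≈ -11.432)
o = 312813 (o = Add(Add(159105, 101137), 52571) = Add(260242, 52571) = 312813)
Add(b, o) = Add(Rational(-423, 37), 312813) = Rational(11573658, 37)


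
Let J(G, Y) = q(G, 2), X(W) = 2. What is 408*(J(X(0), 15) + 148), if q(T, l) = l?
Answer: 61200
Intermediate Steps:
J(G, Y) = 2
408*(J(X(0), 15) + 148) = 408*(2 + 148) = 408*150 = 61200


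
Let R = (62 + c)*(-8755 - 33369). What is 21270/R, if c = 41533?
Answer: -709/58404926 ≈ -1.2139e-5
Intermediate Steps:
R = -1752147780 (R = (62 + 41533)*(-8755 - 33369) = 41595*(-42124) = -1752147780)
21270/R = 21270/(-1752147780) = 21270*(-1/1752147780) = -709/58404926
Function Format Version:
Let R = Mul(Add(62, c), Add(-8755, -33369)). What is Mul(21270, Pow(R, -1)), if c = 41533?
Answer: Rational(-709, 58404926) ≈ -1.2139e-5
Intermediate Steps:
R = -1752147780 (R = Mul(Add(62, 41533), Add(-8755, -33369)) = Mul(41595, -42124) = -1752147780)
Mul(21270, Pow(R, -1)) = Mul(21270, Pow(-1752147780, -1)) = Mul(21270, Rational(-1, 1752147780)) = Rational(-709, 58404926)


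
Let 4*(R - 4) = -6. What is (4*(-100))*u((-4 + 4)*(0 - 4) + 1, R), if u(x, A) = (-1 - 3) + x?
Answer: 1200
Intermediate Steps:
R = 5/2 (R = 4 + (¼)*(-6) = 4 - 3/2 = 5/2 ≈ 2.5000)
u(x, A) = -4 + x
(4*(-100))*u((-4 + 4)*(0 - 4) + 1, R) = (4*(-100))*(-4 + ((-4 + 4)*(0 - 4) + 1)) = -400*(-4 + (0*(-4) + 1)) = -400*(-4 + (0 + 1)) = -400*(-4 + 1) = -400*(-3) = 1200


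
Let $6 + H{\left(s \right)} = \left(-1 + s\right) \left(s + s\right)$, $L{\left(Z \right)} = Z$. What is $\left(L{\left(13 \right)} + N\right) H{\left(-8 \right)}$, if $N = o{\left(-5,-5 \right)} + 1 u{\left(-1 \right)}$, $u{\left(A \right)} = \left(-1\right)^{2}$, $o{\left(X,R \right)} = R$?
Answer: $1242$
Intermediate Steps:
$u{\left(A \right)} = 1$
$H{\left(s \right)} = -6 + 2 s \left(-1 + s\right)$ ($H{\left(s \right)} = -6 + \left(-1 + s\right) \left(s + s\right) = -6 + \left(-1 + s\right) 2 s = -6 + 2 s \left(-1 + s\right)$)
$N = -4$ ($N = -5 + 1 \cdot 1 = -5 + 1 = -4$)
$\left(L{\left(13 \right)} + N\right) H{\left(-8 \right)} = \left(13 - 4\right) \left(-6 - -16 + 2 \left(-8\right)^{2}\right) = 9 \left(-6 + 16 + 2 \cdot 64\right) = 9 \left(-6 + 16 + 128\right) = 9 \cdot 138 = 1242$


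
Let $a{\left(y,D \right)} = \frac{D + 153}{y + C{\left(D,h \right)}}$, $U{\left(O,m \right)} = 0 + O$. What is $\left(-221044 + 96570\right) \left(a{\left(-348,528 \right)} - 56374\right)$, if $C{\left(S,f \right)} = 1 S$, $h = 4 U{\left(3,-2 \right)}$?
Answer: $\frac{210498790481}{30} \approx 7.0166 \cdot 10^{9}$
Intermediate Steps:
$U{\left(O,m \right)} = O$
$h = 12$ ($h = 4 \cdot 3 = 12$)
$C{\left(S,f \right)} = S$
$a{\left(y,D \right)} = \frac{153 + D}{D + y}$ ($a{\left(y,D \right)} = \frac{D + 153}{y + D} = \frac{153 + D}{D + y}$)
$\left(-221044 + 96570\right) \left(a{\left(-348,528 \right)} - 56374\right) = \left(-221044 + 96570\right) \left(\frac{153 + 528}{528 - 348} - 56374\right) = - 124474 \left(\frac{1}{180} \cdot 681 - 56374\right) = - 124474 \left(\frac{227}{60} - 56374\right) = \left(-124474\right) \left(- \frac{3382213}{60}\right) = \frac{210498790481}{30}$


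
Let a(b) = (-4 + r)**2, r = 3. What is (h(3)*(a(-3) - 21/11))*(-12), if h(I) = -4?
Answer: -480/11 ≈ -43.636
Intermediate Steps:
a(b) = 1 (a(b) = (-4 + 3)**2 = (-1)**2 = 1)
(h(3)*(a(-3) - 21/11))*(-12) = -4*(1 - 21/11)*(-12) = -4*(-10/11)*(-12) = (40/11)*(-12) = -480/11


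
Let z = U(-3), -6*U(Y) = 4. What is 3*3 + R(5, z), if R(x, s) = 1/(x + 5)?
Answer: 91/10 ≈ 9.1000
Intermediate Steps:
U(Y) = -⅔ (U(Y) = -⅙*4 = -⅔)
z = -⅔ ≈ -0.66667
R(x, s) = 1/(5 + x)
3*3 + R(5, z) = 3*3 + 1/(5 + 5) = 9 + 1/10 = 9 + ⅒ = 91/10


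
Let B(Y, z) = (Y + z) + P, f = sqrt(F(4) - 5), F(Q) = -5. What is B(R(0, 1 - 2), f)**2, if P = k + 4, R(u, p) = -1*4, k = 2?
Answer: (2 + I*sqrt(10))**2 ≈ -6.0 + 12.649*I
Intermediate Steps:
R(u, p) = -4
P = 6 (P = 2 + 4 = 6)
f = I*sqrt(10) (f = sqrt(-5 - 5) = sqrt(-10) = I*sqrt(10) ≈ 3.1623*I)
B(Y, z) = 6 + Y + z (B(Y, z) = (Y + z) + 6 = 6 + Y + z)
B(R(0, 1 - 2), f)**2 = (6 - 4 + I*sqrt(10))**2 = (2 + I*sqrt(10))**2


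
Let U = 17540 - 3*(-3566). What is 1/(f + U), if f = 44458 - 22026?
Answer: 1/50670 ≈ 1.9736e-5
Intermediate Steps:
f = 22432
U = 28238 (U = 17540 + 10698 = 28238)
1/(f + U) = 1/(22432 + 28238) = 1/50670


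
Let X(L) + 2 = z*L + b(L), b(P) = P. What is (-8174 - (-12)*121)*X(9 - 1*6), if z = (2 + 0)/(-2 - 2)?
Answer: 3361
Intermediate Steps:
z = -½ (z = 2/(-4) = 2*(-¼) = -½ ≈ -0.50000)
X(L) = -2 + L/2 (X(L) = -2 + (-L/2 + L) = -2 + L/2)
(-8174 - (-12)*121)*X(9 - 1*6) = (-8174 - (-12)*121)*(-2 + (9 - 1*6)/2) = (-8174 - 1*(-1452))*(-2 + (9 - 6)/2) = (-8174 + 1452)*(-2 + (½)*3) = -6722*(-2 + 3/2) = -6722*(-½) = 3361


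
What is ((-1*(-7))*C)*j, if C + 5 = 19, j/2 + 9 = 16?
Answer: 1372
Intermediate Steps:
j = 14 (j = -18 + 2*16 = -18 + 32 = 14)
C = 14 (C = -5 + 19 = 14)
((-1*(-7))*C)*j = (-1*(-7)*14)*14 = (7*14)*14 = 98*14 = 1372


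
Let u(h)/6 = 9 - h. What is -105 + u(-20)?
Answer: 69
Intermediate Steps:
u(h) = 54 - 6*h (u(h) = 6*(9 - h) = 54 - 6*h)
-105 + u(-20) = -105 + (54 - 6*(-20)) = -105 + (54 + 120) = -105 + 174 = 69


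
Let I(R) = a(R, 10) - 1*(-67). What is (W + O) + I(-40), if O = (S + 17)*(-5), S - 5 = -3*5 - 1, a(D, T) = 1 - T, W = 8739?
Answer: 8767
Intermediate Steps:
S = -11 (S = 5 + (-3*5 - 1) = 5 + (-15 - 1) = 5 - 16 = -11)
I(R) = 58 (I(R) = (1 - 1*10) - 1*(-67) = (1 - 10) + 67 = -9 + 67 = 58)
O = -30 (O = (-11 + 17)*(-5) = 6*(-5) = -30)
(W + O) + I(-40) = (8739 - 30) + 58 = 8709 + 58 = 8767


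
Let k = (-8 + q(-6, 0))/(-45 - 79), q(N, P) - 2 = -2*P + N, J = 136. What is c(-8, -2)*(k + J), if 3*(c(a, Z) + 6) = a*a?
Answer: 194074/93 ≈ 2086.8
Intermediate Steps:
c(a, Z) = -6 + a²/3 (c(a, Z) = -6 + (a*a)/3 = -6 + a²/3)
q(N, P) = 2 + N - 2*P (q(N, P) = 2 + (-2*P + N) = 2 + (N - 2*P) = 2 + N - 2*P)
k = 3/31 (k = (-8 + (2 - 6 - 2*0))/(-45 - 79) = (-8 + (2 - 6 + 0))/(-124) = (-8 - 4)*(-1/124) = -12*(-1/124) = 3/31 ≈ 0.096774)
c(-8, -2)*(k + J) = (-6 + (⅓)*(-8)²)*(3/31 + 136) = (-6 + (⅓)*64)*(4219/31) = (-6 + 64/3)*(4219/31) = (46/3)*(4219/31) = 194074/93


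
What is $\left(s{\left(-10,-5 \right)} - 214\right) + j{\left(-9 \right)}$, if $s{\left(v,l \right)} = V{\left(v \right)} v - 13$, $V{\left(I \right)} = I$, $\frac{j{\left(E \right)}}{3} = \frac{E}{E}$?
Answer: $-124$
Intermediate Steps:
$j{\left(E \right)} = 3$ ($j{\left(E \right)} = 3 \frac{E}{E} = 3 \cdot 1 = 3$)
$s{\left(v,l \right)} = -13 + v^{2}$ ($s{\left(v,l \right)} = v v - 13 = v^{2} - 13 = -13 + v^{2}$)
$\left(s{\left(-10,-5 \right)} - 214\right) + j{\left(-9 \right)} = \left(\left(-13 + \left(-10\right)^{2}\right) - 214\right) + 3 = \left(\left(-13 + 100\right) - 214\right) + 3 = \left(87 - 214\right) + 3 = -127 + 3 = -124$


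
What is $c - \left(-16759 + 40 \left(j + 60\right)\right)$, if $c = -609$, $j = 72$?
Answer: $10870$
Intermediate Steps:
$c - \left(-16759 + 40 \left(j + 60\right)\right) = -609 + \left(16759 - 40 \left(72 + 60\right)\right) = -609 + \left(16759 - 40 \cdot 132\right) = -609 + \left(16759 - 5280\right) = -609 + 11479 = 10870$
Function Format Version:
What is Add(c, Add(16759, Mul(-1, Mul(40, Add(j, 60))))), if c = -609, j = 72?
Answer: 10870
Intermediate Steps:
Add(c, Add(16759, Mul(-1, Mul(40, Add(j, 60))))) = Add(-609, Add(16759, Mul(-1, Mul(40, Add(72, 60))))) = Add(-609, Add(16759, Mul(-1, Mul(40, 132)))) = Add(-609, Add(16759, Mul(-1, 5280))) = Add(-609, Add(16759, -5280)) = Add(-609, 11479) = 10870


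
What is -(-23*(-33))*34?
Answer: -25806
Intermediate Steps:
-(-23*(-33))*34 = -759*34 = -1*25806 = -25806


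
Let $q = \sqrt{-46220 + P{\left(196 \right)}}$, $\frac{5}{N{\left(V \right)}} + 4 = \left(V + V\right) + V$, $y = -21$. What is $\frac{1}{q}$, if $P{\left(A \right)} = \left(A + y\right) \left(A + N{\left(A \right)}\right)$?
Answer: $- \frac{2 i \sqrt{1016219130}}{6960405} \approx - 0.0091599 i$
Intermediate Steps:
$N{\left(V \right)} = \frac{5}{-4 + 3 V}$ ($N{\left(V \right)} = \frac{5}{-4 + \left(\left(V + V\right) + V\right)} = \frac{5}{-4 + \left(2 V + V\right)} = \frac{5}{-4 + 3 V}$)
$P{\left(A \right)} = \left(-21 + A\right) \left(A + \frac{5}{-4 + 3 A}\right)$ ($P{\left(A \right)} = \left(A - 21\right) \left(A + \frac{5}{-4 + 3 A}\right) = \left(-21 + A\right) \left(A + \frac{5}{-4 + 3 A}\right)$)
$q = \frac{i \sqrt{1016219130}}{292}$ ($q = \sqrt{-46220 + \frac{-105 + 5 \cdot 196 + 196 \left(-21 + 196\right) \left(-4 + 3 \cdot 196\right)}{-4 + 3 \cdot 196}} = \sqrt{-46220 + \frac{-105 + 980 + 196 \cdot 175 \left(-4 + 588\right)}{-4 + 588}} = \sqrt{-46220 + \frac{-105 + 980 + 196 \cdot 175 \cdot 584}{584}} = \sqrt{-46220 + \frac{-105 + 980 + 20031200}{584}} = \sqrt{-46220 + \frac{1}{584} \cdot 20032075} = \sqrt{-46220 + \frac{20032075}{584}} = \sqrt{- \frac{6960405}{584}} = \frac{i \sqrt{1016219130}}{292} \approx 109.17 i$)
$\frac{1}{q} = \frac{1}{\frac{1}{292} i \sqrt{1016219130}} = - \frac{2 i \sqrt{1016219130}}{6960405}$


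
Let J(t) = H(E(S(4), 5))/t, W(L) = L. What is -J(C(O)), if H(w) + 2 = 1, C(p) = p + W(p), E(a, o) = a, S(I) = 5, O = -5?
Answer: -⅒ ≈ -0.10000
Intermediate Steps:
C(p) = 2*p (C(p) = p + p = 2*p)
H(w) = -1 (H(w) = -2 + 1 = -1)
J(t) = -1/t
-J(C(O)) = -(-1)/(2*(-5)) = -(-1)/(-10) = -(-1)*(-1)/10 = -1*⅒ = -⅒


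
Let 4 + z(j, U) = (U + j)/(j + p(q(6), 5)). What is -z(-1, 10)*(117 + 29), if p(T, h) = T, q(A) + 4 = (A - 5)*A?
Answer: -730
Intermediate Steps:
q(A) = -4 + A*(-5 + A) (q(A) = -4 + (A - 5)*A = -4 + (-5 + A)*A = -4 + A*(-5 + A))
z(j, U) = -4 + (U + j)/(2 + j) (z(j, U) = -4 + (U + j)/(j + (-4 + 6² - 5*6)) = -4 + (U + j)/(j + (-4 + 36 - 30)) = -4 + (U + j)/(j + 2) = -4 + (U + j)/(2 + j))
-z(-1, 10)*(117 + 29) = -(-8 + 10 - 3*(-1))/(2 - 1)*(117 + 29) = -(-8 + 10 + 3)/1*146 = -1*5*146 = -5*146 = -1*730 = -730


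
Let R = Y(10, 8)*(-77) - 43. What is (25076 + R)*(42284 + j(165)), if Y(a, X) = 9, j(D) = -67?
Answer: 1027561780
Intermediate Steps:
R = -736 (R = 9*(-77) - 43 = -693 - 43 = -736)
(25076 + R)*(42284 + j(165)) = (25076 - 736)*(42284 - 67) = 24340*42217 = 1027561780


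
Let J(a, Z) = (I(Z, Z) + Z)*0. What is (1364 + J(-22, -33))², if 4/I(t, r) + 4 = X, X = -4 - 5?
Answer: 1860496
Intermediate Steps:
X = -9
I(t, r) = -4/13 (I(t, r) = 4/(-4 - 9) = 4/(-13) = 4*(-1/13) = -4/13)
J(a, Z) = 0 (J(a, Z) = (-4/13 + Z)*0 = 0)
(1364 + J(-22, -33))² = (1364 + 0)² = 1364² = 1860496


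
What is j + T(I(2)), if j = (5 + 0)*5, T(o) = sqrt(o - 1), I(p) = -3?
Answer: 25 + 2*I ≈ 25.0 + 2.0*I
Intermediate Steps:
T(o) = sqrt(-1 + o)
j = 25 (j = 5*5 = 25)
j + T(I(2)) = 25 + sqrt(-1 - 3) = 25 + sqrt(-4) = 25 + 2*I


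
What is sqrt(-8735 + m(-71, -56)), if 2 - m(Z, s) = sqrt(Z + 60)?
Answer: sqrt(-8733 - I*sqrt(11)) ≈ 0.0177 - 93.451*I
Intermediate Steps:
m(Z, s) = 2 - sqrt(60 + Z) (m(Z, s) = 2 - sqrt(Z + 60) = 2 - sqrt(60 + Z))
sqrt(-8735 + m(-71, -56)) = sqrt(-8735 + (2 - sqrt(60 - 71))) = sqrt(-8735 + (2 - sqrt(-11))) = sqrt(-8735 + (2 - I*sqrt(11))) = sqrt(-8733 - I*sqrt(11))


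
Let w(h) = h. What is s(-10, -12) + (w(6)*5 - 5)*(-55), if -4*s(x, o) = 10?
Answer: -2755/2 ≈ -1377.5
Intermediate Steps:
s(x, o) = -5/2 (s(x, o) = -¼*10 = -5/2)
s(-10, -12) + (w(6)*5 - 5)*(-55) = -5/2 + (6*5 - 5)*(-55) = -5/2 + (30 - 5)*(-55) = -5/2 + 25*(-55) = -5/2 - 1375 = -2755/2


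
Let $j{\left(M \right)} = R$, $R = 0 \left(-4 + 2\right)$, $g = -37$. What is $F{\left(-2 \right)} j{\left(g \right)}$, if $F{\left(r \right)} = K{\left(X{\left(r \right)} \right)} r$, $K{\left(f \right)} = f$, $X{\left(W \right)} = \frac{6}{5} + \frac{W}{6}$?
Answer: $0$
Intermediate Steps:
$X{\left(W \right)} = \frac{6}{5} + \frac{W}{6}$ ($X{\left(W \right)} = 6 \cdot \frac{1}{5} + W \frac{1}{6} = \frac{6}{5} + \frac{W}{6}$)
$F{\left(r \right)} = r \left(\frac{6}{5} + \frac{r}{6}\right)$ ($F{\left(r \right)} = \left(\frac{6}{5} + \frac{r}{6}\right) r = r \left(\frac{6}{5} + \frac{r}{6}\right)$)
$R = 0$ ($R = 0 \left(-2\right) = 0$)
$j{\left(M \right)} = 0$
$F{\left(-2 \right)} j{\left(g \right)} = \frac{1}{30} \left(-2\right) \left(36 + 5 \left(-2\right)\right) 0 = \frac{1}{30} \left(-2\right) \left(36 - 10\right) 0 = \frac{1}{30} \left(-2\right) 26 \cdot 0 = \left(- \frac{26}{15}\right) 0 = 0$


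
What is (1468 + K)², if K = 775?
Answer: 5031049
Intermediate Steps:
(1468 + K)² = (1468 + 775)² = 2243² = 5031049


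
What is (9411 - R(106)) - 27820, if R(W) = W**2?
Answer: -29645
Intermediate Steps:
(9411 - R(106)) - 27820 = (9411 - 1*106**2) - 27820 = (9411 - 1*11236) - 27820 = (9411 - 11236) - 27820 = -1825 - 27820 = -29645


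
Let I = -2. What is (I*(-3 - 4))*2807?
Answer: 39298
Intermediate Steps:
(I*(-3 - 4))*2807 = -2*(-3 - 4)*2807 = -2*(-7)*2807 = 14*2807 = 39298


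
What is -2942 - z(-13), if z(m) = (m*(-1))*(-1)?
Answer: -2929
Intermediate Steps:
z(m) = m (z(m) = -m*(-1) = m)
-2942 - z(-13) = -2942 - 1*(-13) = -2942 + 13 = -2929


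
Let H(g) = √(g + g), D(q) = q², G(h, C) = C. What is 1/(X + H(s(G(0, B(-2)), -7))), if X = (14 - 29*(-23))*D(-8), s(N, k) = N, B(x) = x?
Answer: 10896/474891265 - I/949782530 ≈ 2.2944e-5 - 1.0529e-9*I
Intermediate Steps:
X = 43584 (X = (14 - 29*(-23))*(-8)² = (14 + 667)*64 = 681*64 = 43584)
H(g) = √2*√g (H(g) = √(2*g) = √2*√g)
1/(X + H(s(G(0, B(-2)), -7))) = 1/(43584 + √2*√(-2)) = 1/(43584 + √2*(I*√2)) = 1/(43584 + 2*I) = (43584 - 2*I)/1899565060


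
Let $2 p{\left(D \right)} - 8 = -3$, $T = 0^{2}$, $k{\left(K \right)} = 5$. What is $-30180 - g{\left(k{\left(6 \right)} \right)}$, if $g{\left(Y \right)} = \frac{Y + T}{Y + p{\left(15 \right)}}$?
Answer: $- \frac{90542}{3} \approx -30181.0$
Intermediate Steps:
$T = 0$
$p{\left(D \right)} = \frac{5}{2}$ ($p{\left(D \right)} = 4 + \frac{1}{2} \left(-3\right) = 4 - \frac{3}{2} = \frac{5}{2}$)
$g{\left(Y \right)} = \frac{Y}{\frac{5}{2} + Y}$ ($g{\left(Y \right)} = \frac{Y + 0}{Y + \frac{5}{2}} = \frac{Y}{\frac{5}{2} + Y}$)
$-30180 - g{\left(k{\left(6 \right)} \right)} = -30180 - 2 \cdot 5 \frac{1}{5 + 2 \cdot 5} = -30180 - 2 \cdot 5 \frac{1}{5 + 10} = -30180 - 2 \cdot 5 \cdot \frac{1}{15} = -30180 - \frac{2}{3} = - \frac{90542}{3}$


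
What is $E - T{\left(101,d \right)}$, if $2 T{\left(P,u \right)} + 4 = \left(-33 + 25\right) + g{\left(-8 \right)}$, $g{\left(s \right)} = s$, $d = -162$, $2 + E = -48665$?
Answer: $-48657$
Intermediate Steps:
$E = -48667$ ($E = -2 - 48665 = -48667$)
$T{\left(P,u \right)} = -10$ ($T{\left(P,u \right)} = -2 + \frac{\left(-33 + 25\right) - 8}{2} = -2 + \frac{-8 - 8}{2} = -2 + \frac{1}{2} \left(-16\right) = -2 - 8 = -10$)
$E - T{\left(101,d \right)} = -48667 - -10 = -48667 + 10 = -48657$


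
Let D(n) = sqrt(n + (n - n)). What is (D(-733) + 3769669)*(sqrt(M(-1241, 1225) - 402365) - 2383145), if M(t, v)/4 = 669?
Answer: -(2383145 - I*sqrt(399689))*(3769669 + I*sqrt(733)) ≈ -8.9837e+12 + 2.3187e+9*I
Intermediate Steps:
M(t, v) = 2676 (M(t, v) = 4*669 = 2676)
D(n) = sqrt(n) (D(n) = sqrt(n + 0) = sqrt(n))
(D(-733) + 3769669)*(sqrt(M(-1241, 1225) - 402365) - 2383145) = (sqrt(-733) + 3769669)*(sqrt(2676 - 402365) - 2383145) = (I*sqrt(733) + 3769669)*(sqrt(-399689) - 2383145) = (3769669 + I*sqrt(733))*(I*sqrt(399689) - 2383145) = (3769669 + I*sqrt(733))*(-2383145 + I*sqrt(399689)) = (-2383145 + I*sqrt(399689))*(3769669 + I*sqrt(733))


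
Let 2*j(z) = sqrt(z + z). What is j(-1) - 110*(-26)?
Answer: 2860 + I*sqrt(2)/2 ≈ 2860.0 + 0.70711*I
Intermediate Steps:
j(z) = sqrt(2)*sqrt(z)/2 (j(z) = sqrt(z + z)/2 = sqrt(2*z)/2 = (sqrt(2)*sqrt(z))/2 = sqrt(2)*sqrt(z)/2)
j(-1) - 110*(-26) = sqrt(2)*sqrt(-1)/2 - 110*(-26) = sqrt(2)*I/2 + 2860 = I*sqrt(2)/2 + 2860 = 2860 + I*sqrt(2)/2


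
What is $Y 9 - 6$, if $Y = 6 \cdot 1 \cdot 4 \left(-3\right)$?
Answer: $-654$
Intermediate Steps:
$Y = -72$ ($Y = 6 \cdot 4 \left(-3\right) = 24 \left(-3\right) = -72$)
$Y 9 - 6 = \left(-72\right) 9 - 6 = -648 - 6 = -654$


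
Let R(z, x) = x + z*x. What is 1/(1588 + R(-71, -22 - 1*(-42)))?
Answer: 1/188 ≈ 0.0053191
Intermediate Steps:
R(z, x) = x + x*z
1/(1588 + R(-71, -22 - 1*(-42))) = 1/(1588 + (-22 - 1*(-42))*(1 - 71)) = 1/(1588 + (-22 + 42)*(-70)) = 1/(1588 + 20*(-70)) = 1/(1588 - 1400) = 1/188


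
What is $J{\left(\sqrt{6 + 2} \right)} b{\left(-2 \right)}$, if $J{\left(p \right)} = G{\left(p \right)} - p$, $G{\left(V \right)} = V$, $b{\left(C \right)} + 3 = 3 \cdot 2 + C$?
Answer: $0$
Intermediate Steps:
$b{\left(C \right)} = 3 + C$ ($b{\left(C \right)} = -3 + \left(3 \cdot 2 + C\right) = -3 + \left(6 + C\right) = 3 + C$)
$J{\left(p \right)} = 0$ ($J{\left(p \right)} = p - p = 0$)
$J{\left(\sqrt{6 + 2} \right)} b{\left(-2 \right)} = 0 \left(3 - 2\right) = 0 \cdot 1 = 0$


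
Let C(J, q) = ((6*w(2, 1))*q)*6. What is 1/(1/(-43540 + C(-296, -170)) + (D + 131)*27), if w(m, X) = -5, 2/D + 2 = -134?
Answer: 109990/388990949 ≈ 0.00028276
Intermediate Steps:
D = -1/68 (D = 2/(-2 - 134) = 2/(-136) = 2*(-1/136) = -1/68 ≈ -0.014706)
C(J, q) = -180*q (C(J, q) = ((6*(-5))*q)*6 = -30*q*6 = -180*q)
1/(1/(-43540 + C(-296, -170)) + (D + 131)*27) = 1/(1/(-43540 - 180*(-170)) + (-1/68 + 131)*27) = 1/(1/(-43540 + 30600) + (8907/68)*27) = 1/(1/(-12940) + 240489/68) = 1/(-1/12940 + 240489/68) = 1/(388990949/109990) = 109990/388990949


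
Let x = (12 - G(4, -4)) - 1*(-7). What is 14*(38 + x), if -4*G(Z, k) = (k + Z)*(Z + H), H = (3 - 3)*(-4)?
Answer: 798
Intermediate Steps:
H = 0 (H = 0*(-4) = 0)
G(Z, k) = -Z*(Z + k)/4 (G(Z, k) = -(k + Z)*(Z + 0)/4 = -(Z + k)*Z/4 = -Z*(Z + k)/4)
x = 19 (x = (12 - 4*(-1*4 - 1*(-4))/4) - 1*(-7) = (12 - 4*(-4 + 4)/4) + 7 = (12 - 4*0/4) + 7 = (12 - 1*0) + 7 = (12 + 0) + 7 = 12 + 7 = 19)
14*(38 + x) = 14*(38 + 19) = 14*57 = 798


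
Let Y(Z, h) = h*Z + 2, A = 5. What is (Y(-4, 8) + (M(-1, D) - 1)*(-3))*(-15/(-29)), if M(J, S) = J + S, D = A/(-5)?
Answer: -315/29 ≈ -10.862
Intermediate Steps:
D = -1 (D = 5/(-5) = 5*(-⅕) = -1)
Y(Z, h) = 2 + Z*h (Y(Z, h) = Z*h + 2 = 2 + Z*h)
(Y(-4, 8) + (M(-1, D) - 1)*(-3))*(-15/(-29)) = ((2 - 4*8) + ((-1 - 1) - 1)*(-3))*(-15/(-29)) = ((2 - 32) + (-2 - 1)*(-3))*(-15*(-1/29)) = (-30 - 3*(-3))*(15/29) = (-30 + 9)*(15/29) = -21*15/29 = -315/29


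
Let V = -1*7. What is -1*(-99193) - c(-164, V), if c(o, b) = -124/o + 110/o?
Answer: 8133819/82 ≈ 99193.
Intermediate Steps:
V = -7
c(o, b) = -14/o
-1*(-99193) - c(-164, V) = -1*(-99193) - (-14)/(-164) = 99193 - (-14)*(-1)/164 = 99193 - 1*7/82 = 99193 - 7/82 = 8133819/82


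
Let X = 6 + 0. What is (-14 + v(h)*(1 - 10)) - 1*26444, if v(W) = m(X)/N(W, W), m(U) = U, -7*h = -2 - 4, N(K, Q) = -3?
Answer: -26440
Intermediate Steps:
h = 6/7 (h = -(-2 - 4)/7 = -1/7*(-6) = 6/7 ≈ 0.85714)
X = 6
v(W) = -2 (v(W) = 6/(-3) = 6*(-1/3) = -2)
(-14 + v(h)*(1 - 10)) - 1*26444 = (-14 - 2*(1 - 10)) - 1*26444 = (-14 - 2*(-9)) - 26444 = (-14 + 18) - 26444 = 4 - 26444 = -26440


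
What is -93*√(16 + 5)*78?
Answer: -7254*√21 ≈ -33242.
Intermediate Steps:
-93*√(16 + 5)*78 = -93*√21*78 = -7254*√21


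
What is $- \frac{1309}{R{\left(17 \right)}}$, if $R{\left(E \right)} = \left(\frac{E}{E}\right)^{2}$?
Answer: $-1309$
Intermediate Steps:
$R{\left(E \right)} = 1$ ($R{\left(E \right)} = 1^{2} = 1$)
$- \frac{1309}{R{\left(17 \right)}} = - \frac{1309}{1} = \left(-1309\right) 1 = -1309$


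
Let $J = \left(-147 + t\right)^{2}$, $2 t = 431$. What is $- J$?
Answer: $- \frac{18769}{4} \approx -4692.3$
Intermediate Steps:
$t = \frac{431}{2}$ ($t = \frac{1}{2} \cdot 431 = \frac{431}{2} \approx 215.5$)
$J = \frac{18769}{4}$ ($J = \left(-147 + \frac{431}{2}\right)^{2} = \left(\frac{137}{2}\right)^{2} = \frac{18769}{4} \approx 4692.3$)
$- J = \left(-1\right) \frac{18769}{4} = - \frac{18769}{4}$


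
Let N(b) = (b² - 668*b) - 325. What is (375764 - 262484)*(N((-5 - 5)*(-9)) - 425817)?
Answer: -54166191360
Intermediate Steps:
N(b) = -325 + b² - 668*b
(375764 - 262484)*(N((-5 - 5)*(-9)) - 425817) = (375764 - 262484)*((-325 + ((-5 - 5)*(-9))² - 668*(-5 - 5)*(-9)) - 425817) = 113280*((-325 + (-10*(-9))² - (-6680)*(-9)) - 425817) = 113280*((-325 + 90² - 668*90) - 425817) = 113280*((-325 + 8100 - 60120) - 425817) = 113280*(-52345 - 425817) = 113280*(-478162) = -54166191360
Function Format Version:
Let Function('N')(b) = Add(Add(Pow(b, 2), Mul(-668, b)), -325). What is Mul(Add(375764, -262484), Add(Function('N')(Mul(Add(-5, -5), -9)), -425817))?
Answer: -54166191360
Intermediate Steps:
Function('N')(b) = Add(-325, Pow(b, 2), Mul(-668, b))
Mul(Add(375764, -262484), Add(Function('N')(Mul(Add(-5, -5), -9)), -425817)) = Mul(Add(375764, -262484), Add(Add(-325, Pow(Mul(Add(-5, -5), -9), 2), Mul(-668, Mul(Add(-5, -5), -9))), -425817)) = Mul(113280, Add(Add(-325, Pow(Mul(-10, -9), 2), Mul(-668, Mul(-10, -9))), -425817)) = Mul(113280, Add(Add(-325, Pow(90, 2), Mul(-668, 90)), -425817)) = Mul(113280, Add(Add(-325, 8100, -60120), -425817)) = Mul(113280, Add(-52345, -425817)) = Mul(113280, -478162) = -54166191360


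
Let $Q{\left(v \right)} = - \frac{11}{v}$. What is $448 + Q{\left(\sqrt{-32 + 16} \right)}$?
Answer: $448 + \frac{11 i}{4} \approx 448.0 + 2.75 i$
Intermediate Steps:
$448 + Q{\left(\sqrt{-32 + 16} \right)} = 448 - \frac{11}{\sqrt{-32 + 16}} = 448 - \frac{11}{\sqrt{-16}} = 448 - \frac{11}{4 i} = 448 - 11 \left(- \frac{i}{4}\right) = 448 + \frac{11 i}{4}$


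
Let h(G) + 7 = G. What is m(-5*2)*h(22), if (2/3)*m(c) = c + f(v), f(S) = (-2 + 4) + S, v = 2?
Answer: -135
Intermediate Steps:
h(G) = -7 + G
f(S) = 2 + S
m(c) = 6 + 3*c/2 (m(c) = 3*(c + (2 + 2))/2 = 3*(c + 4)/2 = 3*(4 + c)/2 = 6 + 3*c/2)
m(-5*2)*h(22) = (6 + 3*(-5*2)/2)*(-7 + 22) = (6 + (3/2)*(-10))*15 = (6 - 15)*15 = -9*15 = -135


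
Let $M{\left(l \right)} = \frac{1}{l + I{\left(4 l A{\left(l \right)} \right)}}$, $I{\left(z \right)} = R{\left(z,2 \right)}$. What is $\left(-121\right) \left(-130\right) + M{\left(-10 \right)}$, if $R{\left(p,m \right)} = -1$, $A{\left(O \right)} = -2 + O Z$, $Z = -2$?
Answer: $\frac{173029}{11} \approx 15730.0$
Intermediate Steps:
$A{\left(O \right)} = -2 - 2 O$ ($A{\left(O \right)} = -2 + O \left(-2\right) = -2 - 2 O$)
$I{\left(z \right)} = -1$
$M{\left(l \right)} = \frac{1}{-1 + l}$ ($M{\left(l \right)} = \frac{1}{l - 1} = \frac{1}{-1 + l}$)
$\left(-121\right) \left(-130\right) + M{\left(-10 \right)} = \left(-121\right) \left(-130\right) + \frac{1}{-1 - 10} = 15730 + \frac{1}{-11} = 15730 - \frac{1}{11} = \frac{173029}{11}$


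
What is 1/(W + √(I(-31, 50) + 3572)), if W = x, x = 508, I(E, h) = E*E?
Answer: 508/253531 - √4533/253531 ≈ 0.0017381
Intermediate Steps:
I(E, h) = E²
W = 508
1/(W + √(I(-31, 50) + 3572)) = 1/(508 + √((-31)² + 3572)) = 1/(508 + √(961 + 3572)) = 1/(508 + √4533)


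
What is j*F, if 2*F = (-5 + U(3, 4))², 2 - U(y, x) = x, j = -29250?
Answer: -716625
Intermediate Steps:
U(y, x) = 2 - x
F = 49/2 (F = (-5 + (2 - 1*4))²/2 = (-5 + (2 - 4))²/2 = (-5 - 2)²/2 = (½)*(-7)² = (½)*49 = 49/2 ≈ 24.500)
j*F = -29250*49/2 = -716625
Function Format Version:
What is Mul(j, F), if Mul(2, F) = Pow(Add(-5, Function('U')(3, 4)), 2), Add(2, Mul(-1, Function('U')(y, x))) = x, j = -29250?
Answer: -716625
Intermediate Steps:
Function('U')(y, x) = Add(2, Mul(-1, x))
F = Rational(49, 2) (F = Mul(Rational(1, 2), Pow(Add(-5, Add(2, Mul(-1, 4))), 2)) = Mul(Rational(1, 2), Pow(Add(-5, Add(2, -4)), 2)) = Mul(Rational(1, 2), Pow(Add(-5, -2), 2)) = Mul(Rational(1, 2), Pow(-7, 2)) = Mul(Rational(1, 2), 49) = Rational(49, 2) ≈ 24.500)
Mul(j, F) = Mul(-29250, Rational(49, 2)) = -716625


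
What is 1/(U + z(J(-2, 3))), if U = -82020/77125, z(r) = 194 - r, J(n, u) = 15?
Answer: 15425/2744671 ≈ 0.0056200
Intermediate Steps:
U = -16404/15425 (U = -82020*1/77125 = -16404/15425 ≈ -1.0635)
1/(U + z(J(-2, 3))) = 1/(-16404/15425 + (194 - 1*15)) = 1/(-16404/15425 + (194 - 15)) = 1/(-16404/15425 + 179) = 1/(2744671/15425) = 15425/2744671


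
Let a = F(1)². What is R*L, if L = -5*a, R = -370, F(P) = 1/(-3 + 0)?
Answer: 1850/9 ≈ 205.56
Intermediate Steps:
F(P) = -⅓ (F(P) = 1/(-3) = -⅓)
a = ⅑ (a = (-⅓)² = ⅑ ≈ 0.11111)
L = -5/9 (L = -5*⅑ = -5/9 ≈ -0.55556)
R*L = -370*(-5/9) = 1850/9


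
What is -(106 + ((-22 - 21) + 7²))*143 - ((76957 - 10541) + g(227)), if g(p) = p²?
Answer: -133961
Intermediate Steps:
-(106 + ((-22 - 21) + 7²))*143 - ((76957 - 10541) + g(227)) = -(106 + ((-22 - 21) + 7²))*143 - ((76957 - 10541) + 227²) = -(106 + (-43 + 49))*143 - (66416 + 51529) = -(106 + 6)*143 - 1*117945 = -112*143 - 117945 = -1*16016 - 117945 = -16016 - 117945 = -133961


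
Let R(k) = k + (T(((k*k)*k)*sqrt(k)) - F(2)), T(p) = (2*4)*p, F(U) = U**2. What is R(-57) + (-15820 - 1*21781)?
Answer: -37662 - 1481544*I*sqrt(57) ≈ -37662.0 - 1.1185e+7*I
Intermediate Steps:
T(p) = 8*p
R(k) = -4 + k + 8*k**(7/2) (R(k) = k + (8*(((k*k)*k)*sqrt(k)) - 1*2**2) = k + (8*((k**2*k)*sqrt(k)) - 1*4) = k + (8*(k**3*sqrt(k)) - 4) = k + (8*k**(7/2) - 4) = k + (-4 + 8*k**(7/2)) = -4 + k + 8*k**(7/2))
R(-57) + (-15820 - 1*21781) = (-4 - 57 + 8*(-57)**(7/2)) + (-15820 - 1*21781) = (-4 - 57 + 8*(-185193*I*sqrt(57))) + (-15820 - 21781) = (-4 - 57 - 1481544*I*sqrt(57)) - 37601 = (-61 - 1481544*I*sqrt(57)) - 37601 = -37662 - 1481544*I*sqrt(57)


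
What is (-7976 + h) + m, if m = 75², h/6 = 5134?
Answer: 28453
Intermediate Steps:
h = 30804 (h = 6*5134 = 30804)
m = 5625
(-7976 + h) + m = (-7976 + 30804) + 5625 = 22828 + 5625 = 28453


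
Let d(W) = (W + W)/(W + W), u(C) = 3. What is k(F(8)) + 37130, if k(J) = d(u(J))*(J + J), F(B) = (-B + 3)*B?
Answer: 37050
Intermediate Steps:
d(W) = 1 (d(W) = (2*W)/((2*W)) = (2*W)*(1/(2*W)) = 1)
F(B) = B*(3 - B) (F(B) = (3 - B)*B = B*(3 - B))
k(J) = 2*J (k(J) = 1*(J + J) = 1*(2*J) = 2*J)
k(F(8)) + 37130 = 2*(8*(3 - 1*8)) + 37130 = 2*(8*(3 - 8)) + 37130 = 2*(8*(-5)) + 37130 = 2*(-40) + 37130 = -80 + 37130 = 37050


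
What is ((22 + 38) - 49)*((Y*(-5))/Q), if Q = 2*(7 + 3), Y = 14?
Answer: -77/2 ≈ -38.500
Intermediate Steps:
Q = 20 (Q = 2*10 = 20)
((22 + 38) - 49)*((Y*(-5))/Q) = ((22 + 38) - 49)*((14*(-5))/20) = (60 - 49)*(-70*1/20) = 11*(-7/2) = -77/2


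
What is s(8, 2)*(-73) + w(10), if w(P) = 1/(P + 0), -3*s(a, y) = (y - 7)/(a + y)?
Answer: -181/15 ≈ -12.067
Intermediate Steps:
s(a, y) = -(-7 + y)/(3*(a + y)) (s(a, y) = -(y - 7)/(3*(a + y)) = -(-7 + y)/(3*(a + y)))
w(P) = 1/P
s(8, 2)*(-73) + w(10) = ((7 - 1*2)/(3*(8 + 2)))*(-73) + 1/10 = ((⅓)*(7 - 2)/10)*(-73) + ⅒ = ((⅓)*(⅒)*5)*(-73) + ⅒ = (⅙)*(-73) + ⅒ = -73/6 + ⅒ = -181/15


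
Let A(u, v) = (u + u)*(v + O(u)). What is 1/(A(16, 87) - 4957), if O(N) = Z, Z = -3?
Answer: -1/2269 ≈ -0.00044072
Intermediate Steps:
O(N) = -3
A(u, v) = 2*u*(-3 + v) (A(u, v) = (u + u)*(v - 3) = (2*u)*(-3 + v) = 2*u*(-3 + v))
1/(A(16, 87) - 4957) = 1/(2*16*(-3 + 87) - 4957) = 1/(2*16*84 - 4957) = 1/(2688 - 4957) = 1/(-2269) = -1/2269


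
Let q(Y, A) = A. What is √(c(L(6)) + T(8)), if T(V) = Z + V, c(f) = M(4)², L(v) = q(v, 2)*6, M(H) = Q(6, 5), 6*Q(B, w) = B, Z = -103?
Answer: I*√94 ≈ 9.6954*I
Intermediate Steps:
Q(B, w) = B/6
M(H) = 1 (M(H) = (⅙)*6 = 1)
L(v) = 12 (L(v) = 2*6 = 12)
c(f) = 1 (c(f) = 1² = 1)
T(V) = -103 + V
√(c(L(6)) + T(8)) = √(1 + (-103 + 8)) = √(1 - 95) = √(-94) = I*√94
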